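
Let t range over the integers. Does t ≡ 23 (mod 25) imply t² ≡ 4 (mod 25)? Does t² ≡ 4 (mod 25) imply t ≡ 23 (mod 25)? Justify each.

(⇒) Suppose t ≡ 23 (mod 25). Write t = 25j + 23. Then (25j + 23)² = 625j² + 1150j + 529 = 25(25j² + 46j + 21) + 4, so t² ≡ 4 (mod 25).

(⇐) This fails: take t = 2. Then 2² = 4 ≡ 4 (mod 25), yet 2 ≡ 2 (mod 25), not 23.

The forward direction holds; the converse fails.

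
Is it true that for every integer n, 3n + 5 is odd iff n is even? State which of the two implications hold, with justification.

Equivalent; both directions hold.

[⇐] Suppose n is even; write n = 2j. Then 3n + 5 = 3·(2j) + 5 = 2·3j + 5, which is odd.

[⇒] Suppose 3n + 5 is odd. Since 3 is odd, 3n and n have the same parity, so 3n + 5 ≡ n + 5 (mod 2). As 5 is odd, 3n + 5 is odd exactly when n is even. Thus n is even.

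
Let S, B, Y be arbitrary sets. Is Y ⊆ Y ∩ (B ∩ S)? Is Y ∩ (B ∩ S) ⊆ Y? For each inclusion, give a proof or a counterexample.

The sets are not equal: only the reverse inclusion holds.

(⟹) This inclusion fails. Take S = ∅, B = ∅, Y = {1}; then 1 ∈ Y but 1 ∉ Y ∩ (B ∩ S).

(⟸) Let x ∈ Y ∩ (B ∩ S). Then x ∈ S ∩ B ∩ Y, from which x ∈ Y.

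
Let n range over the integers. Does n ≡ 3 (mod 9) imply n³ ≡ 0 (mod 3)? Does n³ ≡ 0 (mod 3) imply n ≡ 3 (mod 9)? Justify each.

Not equivalent: only (⇒) holds.

(⟹) Suppose n ≡ 3 (mod 9). Then n³ ≡ 3³ = 27 (mod 9), and since 3 ∣ 9, also n³ ≡ 0 (mod 3).

(⟸) This fails: take n = 0. Then 0³ = 0 ≡ 0 (mod 3), yet 0 ≡ 0 (mod 9), not 3.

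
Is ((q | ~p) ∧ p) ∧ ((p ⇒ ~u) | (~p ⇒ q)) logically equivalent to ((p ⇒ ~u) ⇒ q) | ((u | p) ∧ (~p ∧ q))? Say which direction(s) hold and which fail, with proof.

[⇒] Assume the antecedent. If u is true, the antecedent forces (u = T, p = T, q = T), and the consequent holds there. If u is false, the antecedent forces (u = F, p = T, q = T), and the consequent holds there. Either way the consequent holds.

[⇐] This fails. Under u = T, p = T, q = F, the left side is false but the right side is true.

Not equivalent: only (⇒) holds.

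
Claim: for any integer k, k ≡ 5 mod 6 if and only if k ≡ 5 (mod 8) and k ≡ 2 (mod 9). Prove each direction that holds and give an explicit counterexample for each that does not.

[⇐] If k ≡ 5 (mod 8) and k ≡ 2 (mod 9), then by the Chinese remainder theorem k ≡ 29 (mod 72). Since 29 ≡ 5 (mod 6) and 6 ∣ 72, we get k ≡ 5 (mod 6).

[⇒] This fails: k = 65 gives 65 ≡ 5 (mod 6) but 65 ≡ 1 (mod 8), so the conjunction on the right does not hold.

The forward direction fails; the converse holds.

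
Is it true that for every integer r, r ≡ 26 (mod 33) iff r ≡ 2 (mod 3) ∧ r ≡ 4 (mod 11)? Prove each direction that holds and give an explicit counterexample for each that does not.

Both implications hold.

[⇒] Suppose r ≡ 26 (mod 33); write r = 33j + 26. Since 3 ∣ 33, reducing mod 3 gives r ≡ 26 ≡ 2 (mod 3); since 11 ∣ 33, reducing mod 11 gives r ≡ 26 ≡ 4 (mod 11).

[⇐] Conversely, if r ≡ 2 (mod 3) and r ≡ 4 (mod 11), then by the Chinese remainder theorem r ≡ 26 (mod 33). This is exactly r ≡ 26 (mod 33).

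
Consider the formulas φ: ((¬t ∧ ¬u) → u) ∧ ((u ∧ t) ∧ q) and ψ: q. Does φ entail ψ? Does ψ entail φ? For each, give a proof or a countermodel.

Only the forward implication holds.

(⇒) Assume the antecedent. If u is true, the antecedent forces (u = T, q = T, t = T), and q holds there. If u is false, the antecedent cannot hold. Either way q holds.

(⇐) This fails. Under u = F, q = T, t = F, the left side is false but the right side is true.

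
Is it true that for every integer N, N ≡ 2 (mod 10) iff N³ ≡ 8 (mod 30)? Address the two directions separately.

Not equivalent: only (⇐) holds.

(⟸) The residues r modulo 30 with r³ ≡ 8 (mod 30) are exactly {2}, and each is ≡ 2 (mod 10).

(⟹) This fails: take N = 12. Then 12 ≡ 2 (mod 10), but 12³ = 1728 ≡ 18 (mod 30), not 8.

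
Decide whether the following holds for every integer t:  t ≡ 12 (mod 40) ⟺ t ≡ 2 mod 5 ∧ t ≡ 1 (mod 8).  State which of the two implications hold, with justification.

Forward direction. This fails: t = 12 gives 12 ≡ 12 (mod 40) but 12 ≡ 4 (mod 8), so the conjunction on the right does not hold.

Converse. This fails: t = 17 satisfies both congruences on the right (17 ≡ 2 mod 5 and 17 ≡ 1 mod 8) yet 17 ≡ 17 (mod 40), not 12.

Neither direction holds.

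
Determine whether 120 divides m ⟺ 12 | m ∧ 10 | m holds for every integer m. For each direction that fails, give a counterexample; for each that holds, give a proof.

The forward direction holds; the converse fails.

[⇒] If 120 ∣ m, write m = 120q. Since 120 = 10·12, m = 12·(10q), so 12 ∣ m; and since 120 = 12·10, m = 10·(12q), so 10 ∣ m.

[⇐] This fails: take m = 60. Both 12 ∣ 60 and 10 ∣ 60, yet 60 is not a multiple of 120 (since 60 = 0·120 + 60), so 120 ∤ 60.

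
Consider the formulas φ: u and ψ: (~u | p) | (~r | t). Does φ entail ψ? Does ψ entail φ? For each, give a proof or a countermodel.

(⇒) fails and (⇐) fails.

Forward direction. This fails. Under p = F, u = T, t = F, r = T, the left side is true but the right side is false.

Converse. This fails. Under p = F, u = F, t = F, r = F, the left side is false but the right side is true.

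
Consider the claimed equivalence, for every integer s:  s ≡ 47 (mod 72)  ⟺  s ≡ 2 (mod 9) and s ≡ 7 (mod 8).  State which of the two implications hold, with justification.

Both directions hold; the statement is true.

(→) Suppose s ≡ 47 (mod 72); write s = 72j + 47. Since 9 ∣ 72, reducing mod 9 gives s ≡ 47 ≡ 2 (mod 9); since 8 ∣ 72, reducing mod 8 gives s ≡ 47 ≡ 7 (mod 8).

(←) Conversely, if s ≡ 2 (mod 9) and s ≡ 7 (mod 8), then by the Chinese remainder theorem s ≡ 47 (mod 72). This is exactly s ≡ 47 (mod 72).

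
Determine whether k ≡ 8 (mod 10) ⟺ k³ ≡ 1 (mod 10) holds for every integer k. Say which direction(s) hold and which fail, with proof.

Neither direction holds.

[⇒] This fails: take k = 8. Then 8 ≡ 8 (mod 10), but 8³ = 512 ≡ 2 (mod 10), not 1.

[⇐] This fails: take k = 1. Then 1³ = 1 ≡ 1 (mod 10), yet 1 ≡ 1 (mod 10), not 8.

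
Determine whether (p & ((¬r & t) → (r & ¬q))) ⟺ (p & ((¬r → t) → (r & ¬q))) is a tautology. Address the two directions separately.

(⟹) This fails. Under q = T, p = T, t = F, r = T, the left side is true but the right side is false.

(⟸) Assume the antecedent. If r is true, the antecedent forces (q = F, p = T, t = F, r = T) or (q = F, p = T, t = T, r = T), and p & ((¬r & t) → (r & ¬q)) holds there. If r is false, the antecedent forces (q = F, p = T, t = F, r = F) or (q = T, p = T, t = F, r = F), and p & ((¬r & t) → (r & ¬q)) holds there. Either way p & ((¬r & t) → (r & ¬q)) holds.

Not equivalent: only (⇐) holds.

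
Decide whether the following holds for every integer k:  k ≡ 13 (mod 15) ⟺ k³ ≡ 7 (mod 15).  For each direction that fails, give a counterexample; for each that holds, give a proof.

The biconditional holds.

Forward direction. Suppose k ≡ 13 (mod 15). Write k = 15j + 13. Then (15j + 13)³ = 3375j³ + 8775j² + 7605j + 2197 = 15(225j³ + 585j² + 507j + 146) + 7, so k³ ≡ 7 (mod 15).

Converse. Suppose k³ ≡ 7 (mod 15). The only residue r in {0, …, 14} with r³ ≡ 7 (mod 15) is r = 13, so k ≡ 13 (mod 15).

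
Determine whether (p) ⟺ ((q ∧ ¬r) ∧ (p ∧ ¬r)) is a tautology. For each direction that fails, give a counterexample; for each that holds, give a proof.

Not equivalent: only (⇐) holds.

Forward direction. This fails. Under q = F, p = T, r = F, the left side is true but the right side is false.

Converse. Assume the antecedent. If q is true, the antecedent forces (q = T, p = T, r = F), and p holds there. If q is false, the antecedent cannot hold. Either way p holds.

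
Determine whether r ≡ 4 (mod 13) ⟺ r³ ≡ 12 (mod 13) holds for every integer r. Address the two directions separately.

(⟹) Suppose r ≡ 4 (mod 13). Write r = 13j + 4. Then (13j + 4)³ = 2197j³ + 2028j² + 624j + 64 = 13(169j³ + 156j² + 48j + 4) + 12, so r³ ≡ 12 (mod 13).

(⟸) This fails: take r = 10. Then 10³ = 1000 ≡ 12 (mod 13), yet 10 ≡ 10 (mod 13), not 4.

Only the forward direction holds.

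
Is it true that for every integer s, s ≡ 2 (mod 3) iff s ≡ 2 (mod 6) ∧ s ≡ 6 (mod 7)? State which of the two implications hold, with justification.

Not equivalent: only (⇐) holds.

[⇒] This fails: s = 32 gives 32 ≡ 2 (mod 3) but 32 ≡ 4 (mod 7), so the conjunction on the right does not hold.

[⇐] Conversely, if s ≡ 2 (mod 6) and s ≡ 6 (mod 7), then by the Chinese remainder theorem s ≡ 20 (mod 42). Since 20 ≡ 2 (mod 3) and 3 ∣ 42, we get s ≡ 2 (mod 3).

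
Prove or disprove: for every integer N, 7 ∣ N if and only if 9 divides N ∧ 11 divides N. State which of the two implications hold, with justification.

(⟹) This fails: take N = 7. Certainly 7 ∣ 7, but 9 ∤ 7.

(⟸) This fails: take N = 99. Both 9 ∣ 99 and 11 ∣ 99, yet 99 is not a multiple of 7 (since 99 = 14·7 + 1), so 7 ∤ 99.

(⇒) fails and (⇐) fails.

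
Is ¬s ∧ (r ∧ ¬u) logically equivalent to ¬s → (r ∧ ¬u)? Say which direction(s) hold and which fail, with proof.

[⇐] This fails. Under r = F, u = F, s = T, the left side is false but the right side is true.

[⇒] Assume the antecedent. If r is true, the antecedent forces (r = T, u = F, s = F), and ¬s → (r ∧ ¬u) holds there. If r is false, the antecedent cannot hold. Either way ¬s → (r ∧ ¬u) holds.

(⇒) holds; (⇐) fails.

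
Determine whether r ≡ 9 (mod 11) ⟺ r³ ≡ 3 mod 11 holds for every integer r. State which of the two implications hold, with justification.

Forward direction. Suppose r ≡ 9 (mod 11). Write r = 11j + 9. Then (11j + 9)³ = 1331j³ + 3267j² + 2673j + 729 = 11(121j³ + 297j² + 243j + 66) + 3, so r³ ≡ 3 (mod 11).

Converse. For the converse, argue contrapositively. If r ≢ 9 (mod 11), then r is congruent to one of 0, 1, 2, 3, 4, 5, 6, 7, 8, 10 modulo 11, and these give r³ ≡ 0, 1, 8, 5, 9, 4, 7, 2, 6, 10 respectively — never 3.

Equivalent; both directions hold.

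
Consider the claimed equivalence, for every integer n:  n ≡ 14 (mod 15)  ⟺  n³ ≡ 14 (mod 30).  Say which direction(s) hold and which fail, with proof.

The forward direction fails; the converse holds.

(→) This fails: take n = 29. Then 29 ≡ 14 (mod 15), but 29³ = 24389 ≡ 29 (mod 30), not 14.

(←) Conversely, the residues r modulo 30 with r³ ≡ 14 (mod 30) are exactly {14}, and each is ≡ 14 (mod 15).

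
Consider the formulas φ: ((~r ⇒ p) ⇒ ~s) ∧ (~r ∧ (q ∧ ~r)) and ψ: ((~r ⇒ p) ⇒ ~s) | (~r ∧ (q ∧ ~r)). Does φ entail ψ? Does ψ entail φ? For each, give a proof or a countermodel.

Converse. This fails. Under p = F, s = F, r = F, q = F, the left side is false but the right side is true.

Forward direction. Assume the antecedent. If p is true, the antecedent forces (p = T, s = F, r = F, q = T), and the consequent holds there. If p is false, the antecedent forces (p = F, s = F, r = F, q = T) or (p = F, s = T, r = F, q = T), and the consequent holds there. Either way the consequent holds.

Only the forward direction holds.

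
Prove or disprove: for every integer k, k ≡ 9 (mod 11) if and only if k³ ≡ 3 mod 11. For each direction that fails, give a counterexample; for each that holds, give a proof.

Both implications hold.

Converse. Suppose k³ ≡ 3 (mod 11). The only residue r in {0, …, 10} with r³ ≡ 3 (mod 11) is r = 9, so k ≡ 9 (mod 11).

Forward direction. Suppose k ≡ 9 (mod 11). Write k = 11j + 9. Then (11j + 9)³ = 1331j³ + 3267j² + 2673j + 729 = 11(121j³ + 297j² + 243j + 66) + 3, so k³ ≡ 3 (mod 11).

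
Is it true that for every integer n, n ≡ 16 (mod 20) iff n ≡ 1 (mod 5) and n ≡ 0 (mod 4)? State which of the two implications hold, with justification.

Forward direction. Suppose n ≡ 16 (mod 20); write n = 20j + 16. Since 5 ∣ 20, reducing mod 5 gives n ≡ 16 ≡ 1 (mod 5); since 4 ∣ 20, reducing mod 4 gives n ≡ 16 ≡ 0 (mod 4).

Converse. If n ≡ 1 (mod 5) and n ≡ 0 (mod 4), then by the Chinese remainder theorem n ≡ 16 (mod 20). This is exactly n ≡ 16 (mod 20).

Both directions hold.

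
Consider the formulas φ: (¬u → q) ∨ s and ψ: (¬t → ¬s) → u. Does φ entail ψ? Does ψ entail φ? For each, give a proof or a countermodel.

[⇒] This fails. Under s = T, t = T, u = F, q = F, the left side is true but the right side is false.

[⇐] Assume the antecedent. If u is true, (¬u → q) ∨ s reduces to true regardless of the other variables. If u is false, the antecedent forces (s = T, t = F, u = F, q = F) or (s = T, t = F, u = F, q = T), and (¬u → q) ∨ s holds there. Either way (¬u → q) ∨ s holds.

(⇒) fails; (⇐) holds.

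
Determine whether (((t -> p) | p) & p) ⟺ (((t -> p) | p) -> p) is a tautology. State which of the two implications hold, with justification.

Forward direction. Assume the antecedent. If t is true, ((t -> p) | p) -> p reduces to true regardless of the other variables. If t is false, the antecedent forces (t = F, p = T), and ((t -> p) | p) -> p holds there. Either way ((t -> p) | p) -> p holds.

Converse. This fails. Under t = T, p = F, the left side is false but the right side is true.

Not equivalent: only (⇒) holds.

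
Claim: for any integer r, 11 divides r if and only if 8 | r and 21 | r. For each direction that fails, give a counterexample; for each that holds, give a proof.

Forward direction. This fails: take r = 11. Certainly 11 ∣ 11, but 8 ∤ 11.

Converse. This fails: take r = 168. Both 8 ∣ 168 and 21 ∣ 168, yet 168 is not a multiple of 11 (since 168 = 15·11 + 3), so 11 ∤ 168.

Neither implication holds.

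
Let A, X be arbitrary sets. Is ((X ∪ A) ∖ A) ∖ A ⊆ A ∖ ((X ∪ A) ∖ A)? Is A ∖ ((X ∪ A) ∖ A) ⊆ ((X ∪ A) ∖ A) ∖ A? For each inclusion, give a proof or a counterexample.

(⟹) This inclusion fails. Take A = ∅, X = {1}; then 1 ∈ ((X ∪ A) ∖ A) ∖ A but 1 ∉ A ∖ ((X ∪ A) ∖ A).

(⟸) This inclusion fails. Take A = {1}, X = ∅; then 1 ∈ A ∖ ((X ∪ A) ∖ A) but 1 ∉ ((X ∪ A) ∖ A) ∖ A.

Both inclusions fail.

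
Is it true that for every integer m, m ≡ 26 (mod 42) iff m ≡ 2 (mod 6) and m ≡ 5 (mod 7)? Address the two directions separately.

Equivalent; both directions hold.

Converse. If m ≡ 2 (mod 6) and m ≡ 5 (mod 7), then by the Chinese remainder theorem m ≡ 26 (mod 42). This is exactly m ≡ 26 (mod 42).

Forward direction. Suppose m ≡ 26 (mod 42); write m = 42j + 26. Since 6 ∣ 42, reducing mod 6 gives m ≡ 26 ≡ 2 (mod 6); since 7 ∣ 42, reducing mod 7 gives m ≡ 26 ≡ 5 (mod 7).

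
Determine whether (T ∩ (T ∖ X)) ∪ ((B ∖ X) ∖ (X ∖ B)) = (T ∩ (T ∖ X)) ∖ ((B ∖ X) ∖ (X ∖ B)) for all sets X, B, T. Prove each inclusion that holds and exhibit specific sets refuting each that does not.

(⟹) This inclusion fails. Take X = ∅, B = {1}, T = ∅; then 1 ∈ (T ∩ (T ∖ X)) ∪ ((B ∖ X) ∖ (X ∖ B)) but 1 ∉ (T ∩ (T ∖ X)) ∖ ((B ∖ X) ∖ (X ∖ B)).

(⟸) Let x ∈ (T ∩ (T ∖ X)) ∖ ((B ∖ X) ∖ (X ∖ B)). Then x ∈ T and x ∉ X, B, from which x ∈ (T ∩ (T ∖ X)) ∪ ((B ∖ X) ∖ (X ∖ B)).

(⊆) fails; (⊇) holds.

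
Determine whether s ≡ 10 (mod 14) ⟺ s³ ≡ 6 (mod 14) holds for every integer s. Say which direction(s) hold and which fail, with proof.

(→) Suppose s ≡ 10 (mod 14). Write s = 14j + 10. Then (14j + 10)³ = 2744j³ + 5880j² + 4200j + 1000 = 14(196j³ + 420j² + 300j + 71) + 6, so s³ ≡ 6 (mod 14).

(←) This fails: take s = 6. Then 6³ = 216 ≡ 6 (mod 14), yet 6 ≡ 6 (mod 14), not 10.

The forward direction holds; the converse fails.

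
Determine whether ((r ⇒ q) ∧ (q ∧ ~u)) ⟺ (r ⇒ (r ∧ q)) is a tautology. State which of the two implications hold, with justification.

(⇒) holds; (⇐) fails.

Forward direction. Assume the antecedent. If u is true, the antecedent cannot hold. If u is false, the antecedent forces (u = F, q = T, r = F) or (u = F, q = T, r = T), and r ⇒ (r ∧ q) holds there. Either way r ⇒ (r ∧ q) holds.

Converse. This fails. Under u = F, q = F, r = F, the left side is false but the right side is true.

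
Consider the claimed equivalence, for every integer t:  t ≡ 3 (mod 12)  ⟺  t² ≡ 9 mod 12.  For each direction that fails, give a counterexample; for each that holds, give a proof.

Only the forward direction holds.

(⇒) Suppose t ≡ 3 (mod 12). Write t = 12j + 3. Then (12j + 3)² = 144j² + 72j + 9 = 12(12j² + 6j) + 9, so t² ≡ 9 (mod 12).

(⇐) This fails: take t = 9. Then 9² = 81 ≡ 9 (mod 12), yet 9 ≡ 9 (mod 12), not 3.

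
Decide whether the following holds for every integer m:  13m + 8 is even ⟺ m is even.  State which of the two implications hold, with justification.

[⇒] Suppose 13m + 8 is even. Since 13 is odd, 13m and m have the same parity, so 13m + 8 ≡ m + 8 (mod 2). As 8 is even, 13m + 8 is even exactly when m is even. Thus m is even.

[⇐] Conversely, suppose m is even; write m = 2j. Then 13m + 8 = 13·(2j) + 8 = 2·13j + 8, which is even.

Equivalent; both directions hold.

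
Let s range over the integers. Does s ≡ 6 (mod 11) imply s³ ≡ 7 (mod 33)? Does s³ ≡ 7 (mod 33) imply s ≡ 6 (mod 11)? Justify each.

Not equivalent: only (⇐) holds.

Forward direction. This fails: take s = 6. Then 6 ≡ 6 (mod 11), but 6³ = 216 ≡ 18 (mod 33), not 7.

Converse. The residues r modulo 33 with r³ ≡ 7 (mod 33) are exactly {28}, and each is ≡ 6 (mod 11).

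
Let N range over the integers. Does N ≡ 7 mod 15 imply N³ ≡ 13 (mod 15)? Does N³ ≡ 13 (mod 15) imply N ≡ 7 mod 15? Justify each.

The biconditional holds.

(⟹) Suppose N ≡ 7 mod 15. Write N = 15j + 7. Then (15j + 7)³ = 3375j³ + 4725j² + 2205j + 343 = 15(225j³ + 315j² + 147j + 22) + 13, so N³ ≡ 13 (mod 15).

(⟸) Conversely, suppose N³ ≡ 13 (mod 15). The only residue r in {0, …, 14} with r³ ≡ 13 (mod 15) is r = 7, so N ≡ 7 (mod 15).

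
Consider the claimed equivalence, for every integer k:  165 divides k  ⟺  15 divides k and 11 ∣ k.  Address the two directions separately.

Both directions hold; the statement is true.

(→) If 165 ∣ k, write k = 165q. Since 165 = 11·15, k = 15·(11q), so 15 ∣ k; and since 165 = 15·11, k = 11·(15q), so 11 ∣ k.

(←) Suppose 15 ∣ k and 11 ∣ k. Any common multiple of 15 and 11 is a multiple of their lcm; here gcd(15, 11) = 1, so lcm(15, 11) = 15·11 = 165, so 165 ∣ k.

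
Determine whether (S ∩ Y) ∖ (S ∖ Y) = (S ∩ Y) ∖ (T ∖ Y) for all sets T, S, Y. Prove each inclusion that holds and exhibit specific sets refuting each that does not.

The two sets are equal.

Reverse inclusion. Let x ∈ (S ∩ Y) ∖ (T ∖ Y). Then either x ∈ S ∩ Y and x ∉ T; or x ∈ T ∩ S ∩ Y. In each case x ∈ (S ∩ Y) ∖ (S ∖ Y), so (S ∩ Y) ∖ (T ∖ Y) ⊆ (S ∩ Y) ∖ (S ∖ Y).

Forward inclusion. Let x ∈ (S ∩ Y) ∖ (S ∖ Y). Then either x ∈ S ∩ Y and x ∉ T; or x ∈ T ∩ S ∩ Y. In each case x ∈ (S ∩ Y) ∖ (T ∖ Y), so (S ∩ Y) ∖ (S ∖ Y) ⊆ (S ∩ Y) ∖ (T ∖ Y).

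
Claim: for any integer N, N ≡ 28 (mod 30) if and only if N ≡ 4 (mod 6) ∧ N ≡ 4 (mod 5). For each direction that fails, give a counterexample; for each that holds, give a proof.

Both directions fail.

Forward direction. This fails: N = 28 gives 28 ≡ 28 (mod 30) but 28 ≡ 3 (mod 5), so the conjunction on the right does not hold.

Converse. This fails: N = 4 satisfies both congruences on the right (4 ≡ 4 mod 6 and 4 ≡ 4 mod 5) yet 4 ≡ 4 (mod 30), not 28.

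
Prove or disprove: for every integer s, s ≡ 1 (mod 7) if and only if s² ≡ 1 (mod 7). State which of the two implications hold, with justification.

Only the forward implication holds.

Forward direction. Suppose s ≡ 1 (mod 7). Write s = 7j + 1. Then (7j + 1)² = 49j² + 14j + 1 = 7(7j² + 2j) + 1, so s² ≡ 1 (mod 7).

Converse. This fails: take s = 6. Then 6² = 36 ≡ 1 (mod 7), yet 6 ≡ 6 (mod 7), not 1.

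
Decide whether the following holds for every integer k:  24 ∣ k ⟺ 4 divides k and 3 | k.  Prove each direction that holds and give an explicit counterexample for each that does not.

The forward direction holds; the converse fails.

(→) If 24 ∣ k, write k = 24q. Since 24 = 6·4, k = 4·(6q), so 4 ∣ k; and since 24 = 8·3, k = 3·(8q), so 3 ∣ k.

(←) This fails: take k = 12. Both 4 ∣ 12 and 3 ∣ 12, yet 12 is not a multiple of 24 (since 12 = 0·24 + 12), so 24 ∤ 12.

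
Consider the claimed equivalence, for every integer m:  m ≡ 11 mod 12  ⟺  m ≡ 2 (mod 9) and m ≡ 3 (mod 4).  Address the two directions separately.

(⇒) fails; (⇐) holds.

(←) If m ≡ 2 (mod 9) and m ≡ 3 (mod 4), then by the Chinese remainder theorem m ≡ 11 (mod 36). Since 11 ≡ 11 (mod 12) and 12 ∣ 36, we get m ≡ 11 (mod 12).

(→) This fails: m = 35 gives 35 ≡ 11 (mod 12) but 35 ≡ 8 (mod 9), so the conjunction on the right does not hold.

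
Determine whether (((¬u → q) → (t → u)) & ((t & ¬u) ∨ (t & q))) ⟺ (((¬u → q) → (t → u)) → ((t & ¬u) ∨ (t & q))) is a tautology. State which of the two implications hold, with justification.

(⟹) Assume the antecedent. If t is true, the antecedent forces (t = T, q = F, u = F) or (t = T, q = T, u = T), and the consequent holds there. If t is false, the antecedent cannot hold. Either way the consequent holds.

(⟸) This fails. Under t = T, q = T, u = F, the left side is false but the right side is true.

Only the forward implication holds.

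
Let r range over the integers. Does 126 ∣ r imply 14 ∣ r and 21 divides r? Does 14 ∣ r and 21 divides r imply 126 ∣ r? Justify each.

(⟹) If 126 ∣ r, write r = 126q. Since 126 = 9·14, r = 14·(9q), so 14 ∣ r; and since 126 = 6·21, r = 21·(6q), so 21 ∣ r.

(⟸) This fails: take r = 42. Both 14 ∣ 42 and 21 ∣ 42, yet 42 is not a multiple of 126 (since 42 = 0·126 + 42), so 126 ∤ 42.

The forward direction holds; the converse fails.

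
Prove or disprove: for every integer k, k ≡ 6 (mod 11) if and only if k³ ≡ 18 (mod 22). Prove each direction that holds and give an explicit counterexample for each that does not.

Only the reverse direction holds.

(→) This fails: take k = 17. Then 17 ≡ 6 (mod 11), but 17³ = 4913 ≡ 7 (mod 22), not 18.

(←) Conversely, the residues r modulo 22 with r³ ≡ 18 (mod 22) are exactly {6}, and each is ≡ 6 (mod 11).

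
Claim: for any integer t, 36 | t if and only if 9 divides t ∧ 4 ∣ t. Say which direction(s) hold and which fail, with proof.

[⇒] If 36 ∣ t, write t = 36q. Since 36 = 4·9, t = 9·(4q), so 9 ∣ t; and since 36 = 9·4, t = 4·(9q), so 4 ∣ t.

[⇐] Suppose 9 ∣ t and 4 ∣ t. Any common multiple of 9 and 4 is a multiple of their lcm; here gcd(9, 4) = 1, so lcm(9, 4) = 9·4 = 36, so 36 ∣ t.

Both directions hold.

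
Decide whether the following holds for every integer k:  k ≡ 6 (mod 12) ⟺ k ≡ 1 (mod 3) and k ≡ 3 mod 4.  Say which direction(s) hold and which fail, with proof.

(⇒) fails and (⇐) fails.

(⇒) This fails: k = 6 gives 6 ≡ 6 (mod 12) but 6 ≡ 0 (mod 3), so the conjunction on the right does not hold.

(⇐) This fails: k = 7 satisfies both congruences on the right (7 ≡ 1 mod 3 and 7 ≡ 3 mod 4) yet 7 ≡ 7 (mod 12), not 6.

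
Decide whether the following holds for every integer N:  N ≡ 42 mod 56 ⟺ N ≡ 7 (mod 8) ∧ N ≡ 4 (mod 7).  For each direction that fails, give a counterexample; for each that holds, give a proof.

Neither implication holds.

(⇒) This fails: N = 42 gives 42 ≡ 42 (mod 56) but 42 ≡ 2 (mod 8), so the conjunction on the right does not hold.

(⇐) This fails: N = 39 satisfies both congruences on the right (39 ≡ 7 mod 8 and 39 ≡ 4 mod 7) yet 39 ≡ 39 (mod 56), not 42.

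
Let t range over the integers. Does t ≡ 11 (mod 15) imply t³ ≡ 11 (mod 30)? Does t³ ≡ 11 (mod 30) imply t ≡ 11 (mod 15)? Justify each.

Forward direction. This fails: take t = 26. Then 26 ≡ 11 (mod 15), but 26³ = 17576 ≡ 26 (mod 30), not 11.

Converse. The residues r modulo 30 with r³ ≡ 11 (mod 30) are exactly {11}, and each is ≡ 11 (mod 15).

The forward direction fails; the converse holds.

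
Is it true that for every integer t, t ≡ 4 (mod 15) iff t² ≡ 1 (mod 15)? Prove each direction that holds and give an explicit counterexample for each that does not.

(⇒) holds; (⇐) fails.

(→) Suppose t ≡ 4 (mod 15). Write t = 15j + 4. Then (15j + 4)² = 225j² + 120j + 16 = 15(15j² + 8j + 1) + 1, so t² ≡ 1 (mod 15).

(←) This fails: take t = 1. Then 1² = 1 ≡ 1 (mod 15), yet 1 ≡ 1 (mod 15), not 4.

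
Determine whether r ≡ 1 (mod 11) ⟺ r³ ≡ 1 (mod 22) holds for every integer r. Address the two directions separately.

[⇒] This fails: take r = 12. Then 12 ≡ 1 (mod 11), but 12³ = 1728 ≡ 12 (mod 22), not 1.

[⇐] Conversely, the residues r modulo 22 with r³ ≡ 1 (mod 22) are exactly {1}, and each is ≡ 1 (mod 11).

The forward direction fails; the converse holds.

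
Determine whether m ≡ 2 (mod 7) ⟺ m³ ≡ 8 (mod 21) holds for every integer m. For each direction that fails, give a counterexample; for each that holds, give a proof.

Neither direction holds.

(⇒) This fails: take m = 9. Then 9 ≡ 2 (mod 7), but 9³ = 729 ≡ 15 (mod 21), not 8.

(⇐) This fails: take m = 8. Then 8³ = 512 ≡ 8 (mod 21), yet 8 ≡ 1 (mod 7), not 2.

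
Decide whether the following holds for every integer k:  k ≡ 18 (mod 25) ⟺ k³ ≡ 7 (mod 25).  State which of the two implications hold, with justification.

The biconditional holds.

(⟸) Suppose k³ ≡ 7 (mod 25). The only residue r in {0, …, 24} with r³ ≡ 7 (mod 25) is r = 18, so k ≡ 18 (mod 25).

(⟹) Suppose k ≡ 18 (mod 25). Write k = 25j + 18. Then (25j + 18)³ = 15625j³ + 33750j² + 24300j + 5832 = 25(625j³ + 1350j² + 972j + 233) + 7, so k³ ≡ 7 (mod 25).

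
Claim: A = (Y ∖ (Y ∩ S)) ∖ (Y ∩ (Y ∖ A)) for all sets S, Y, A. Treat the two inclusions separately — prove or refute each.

Forward inclusion. This inclusion fails. Take S = ∅, Y = ∅, A = {1}; then 1 ∈ A but 1 ∉ (Y ∖ (Y ∩ S)) ∖ (Y ∩ (Y ∖ A)).

Reverse inclusion. Let x ∈ (Y ∖ (Y ∩ S)) ∖ (Y ∩ (Y ∖ A)). Then x ∈ Y ∩ A and x ∉ S, from which x ∈ A.

Only the reverse inclusion holds.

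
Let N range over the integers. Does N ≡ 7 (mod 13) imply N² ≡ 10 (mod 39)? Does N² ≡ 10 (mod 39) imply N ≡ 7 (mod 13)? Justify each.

(⟹) This fails: take N = 33. Then 33 ≡ 7 (mod 13), but 33² = 1089 ≡ 36 (mod 39), not 10.

(⟸) This fails: take N = 19. Then 19² = 361 ≡ 10 (mod 39), yet 19 ≡ 6 (mod 13), not 7.

Both directions fail.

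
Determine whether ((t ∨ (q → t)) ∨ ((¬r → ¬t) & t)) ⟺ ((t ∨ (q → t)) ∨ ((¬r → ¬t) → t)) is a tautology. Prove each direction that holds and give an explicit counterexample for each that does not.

Both directions hold; the statement is true.

[⇒] Assume the antecedent. If t is true, the consequent reduces to true regardless of the other variables. If t is false, the antecedent forces (t = F, r = F, q = F) or (t = F, r = T, q = F), and the consequent holds there. Either way the consequent holds.

[⇐] Assume the antecedent. If t is true, the consequent reduces to true regardless of the other variables. If t is false, the antecedent forces (t = F, r = F, q = F) or (t = F, r = T, q = F), and the consequent holds there. Either way the consequent holds.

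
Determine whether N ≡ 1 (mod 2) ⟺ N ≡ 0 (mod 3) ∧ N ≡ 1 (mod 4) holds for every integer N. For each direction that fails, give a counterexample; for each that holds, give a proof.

(→) This fails: N = 1 gives 1 ≡ 1 (mod 2) but 1 ≡ 1 (mod 3), so the conjunction on the right does not hold.

(←) Conversely, if N ≡ 0 (mod 3) and N ≡ 1 (mod 4), then by the Chinese remainder theorem N ≡ 9 (mod 12). Since 9 ≡ 1 (mod 2) and 2 ∣ 12, we get N ≡ 1 (mod 2).

Only the reverse direction holds.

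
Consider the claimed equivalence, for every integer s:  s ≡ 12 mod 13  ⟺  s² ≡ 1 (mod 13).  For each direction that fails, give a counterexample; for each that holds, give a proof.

(←) This fails: take s = 1. Then 1² = 1 ≡ 1 (mod 13), yet 1 ≡ 1 (mod 13), not 12.

(→) Suppose s ≡ 12 mod 13. Write s = 13j + 12. Then (13j + 12)² = 169j² + 312j + 144 = 13(13j² + 24j + 11) + 1, so s² ≡ 1 (mod 13).

Only the forward direction holds.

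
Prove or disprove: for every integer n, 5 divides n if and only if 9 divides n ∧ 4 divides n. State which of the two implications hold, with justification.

(⟹) This fails: take n = 5. Certainly 5 ∣ 5, but 9 ∤ 5.

(⟸) This fails: take n = 36. Both 9 ∣ 36 and 4 ∣ 36, yet 36 is not a multiple of 5 (since 36 = 7·5 + 1), so 5 ∤ 36.

(⇒) fails and (⇐) fails.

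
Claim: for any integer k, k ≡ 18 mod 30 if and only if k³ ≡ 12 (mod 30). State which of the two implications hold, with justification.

(⟹) Suppose k ≡ 18 mod 30. Write k = 30j + 18. Then (30j + 18)³ = 27000j³ + 48600j² + 29160j + 5832 = 30(900j³ + 1620j² + 972j + 194) + 12, so k³ ≡ 12 (mod 30).

(⟸) Conversely, suppose k³ ≡ 12 (mod 30). The only residue r in {0, …, 29} with r³ ≡ 12 (mod 30) is r = 18, so k ≡ 18 (mod 30).

Equivalent; both directions hold.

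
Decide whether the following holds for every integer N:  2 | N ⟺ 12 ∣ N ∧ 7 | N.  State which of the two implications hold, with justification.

Converse. Suppose 12 ∣ N and 7 ∣ N. Any common multiple of 12 and 7 is a multiple of their lcm; here gcd(12, 7) = 1, so lcm(12, 7) = 12·7 = 84, so 84 ∣ N. Since 2 ∣ 84, it follows that 2 ∣ N.

Forward direction. This fails: take N = 2. Certainly 2 ∣ 2, but 12 ∤ 2.

The forward direction fails; the converse holds.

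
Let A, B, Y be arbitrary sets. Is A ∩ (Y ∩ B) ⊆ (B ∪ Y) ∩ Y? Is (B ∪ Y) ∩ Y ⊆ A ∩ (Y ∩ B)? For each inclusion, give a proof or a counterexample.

(⊇) This inclusion fails. Take A = ∅, B = ∅, Y = {1}; then 1 ∈ (B ∪ Y) ∩ Y but 1 ∉ A ∩ (Y ∩ B).

(⊆) Let x ∈ A ∩ (Y ∩ B). Then x ∈ A ∩ B ∩ Y, from which x ∈ (B ∪ Y) ∩ Y.

Only the forward inclusion holds.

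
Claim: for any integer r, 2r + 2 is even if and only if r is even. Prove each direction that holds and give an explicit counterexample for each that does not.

(⇒) This fails: take r = 5. Then 2r + 2 = 12, which is even, yet r = 5 is odd, not even.

(⇐) Suppose r is even. Since 2 is even, 2r is even for every r, so 2r + 2 has the same parity as 2, which is even. Hence 2r + 2 is even.

The forward direction fails; the converse holds.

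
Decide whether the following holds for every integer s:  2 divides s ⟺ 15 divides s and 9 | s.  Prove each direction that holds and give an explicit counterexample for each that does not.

Neither implication holds.

[⇒] This fails: take s = 2. Certainly 2 ∣ 2, but 15 ∤ 2.

[⇐] This fails: take s = 45. Both 15 ∣ 45 and 9 ∣ 45, yet 45 is not a multiple of 2 (since 45 = 22·2 + 1), so 2 ∤ 45.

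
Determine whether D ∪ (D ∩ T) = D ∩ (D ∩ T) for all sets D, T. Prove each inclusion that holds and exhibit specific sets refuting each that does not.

(⊆) fails; (⊇) holds.

(⊆) This inclusion fails. Take D = {1}, T = ∅; then 1 ∈ D ∪ (D ∩ T) but 1 ∉ D ∩ (D ∩ T).

(⊇) Let x ∈ D ∩ (D ∩ T). Then x ∈ D ∩ T, from which x ∈ D ∪ (D ∩ T).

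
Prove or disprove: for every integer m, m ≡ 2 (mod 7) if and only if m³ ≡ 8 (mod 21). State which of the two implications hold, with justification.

(⇒) fails and (⇐) fails.

(⇒) This fails: take m = 9. Then 9 ≡ 2 (mod 7), but 9³ = 729 ≡ 15 (mod 21), not 8.

(⇐) This fails: take m = 8. Then 8³ = 512 ≡ 8 (mod 21), yet 8 ≡ 1 (mod 7), not 2.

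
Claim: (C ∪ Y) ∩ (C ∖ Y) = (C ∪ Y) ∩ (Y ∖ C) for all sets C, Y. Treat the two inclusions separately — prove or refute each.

Both inclusions fail.

(⊆) This inclusion fails. Take C = {1}, Y = ∅; then 1 ∈ (C ∪ Y) ∩ (C ∖ Y) but 1 ∉ (C ∪ Y) ∩ (Y ∖ C).

(⊇) This inclusion fails. Take C = ∅, Y = {1}; then 1 ∈ (C ∪ Y) ∩ (Y ∖ C) but 1 ∉ (C ∪ Y) ∩ (C ∖ Y).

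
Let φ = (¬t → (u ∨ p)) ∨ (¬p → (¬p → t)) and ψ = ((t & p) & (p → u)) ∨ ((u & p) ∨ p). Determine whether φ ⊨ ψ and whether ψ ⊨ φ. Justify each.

Not equivalent: only (⇐) holds.

Forward direction. This fails. Under p = F, t = T, u = F, the left side is true but the right side is false.

Converse. Assume the antecedent. If p is true, the consequent reduces to true regardless of the other variables. If p is false, the antecedent cannot hold. Either way the consequent holds.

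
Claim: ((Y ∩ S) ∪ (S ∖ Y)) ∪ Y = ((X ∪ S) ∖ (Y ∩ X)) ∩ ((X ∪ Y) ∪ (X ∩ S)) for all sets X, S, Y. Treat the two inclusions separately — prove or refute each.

Both inclusions fail.

(⊆) This inclusion fails. Take X = ∅, S = {1}, Y = ∅; then 1 ∈ ((Y ∩ S) ∪ (S ∖ Y)) ∪ Y but 1 ∉ ((X ∪ S) ∖ (Y ∩ X)) ∩ ((X ∪ Y) ∪ (X ∩ S)).

(⊇) This inclusion fails. Take X = {1}, S = ∅, Y = ∅; then 1 ∈ ((X ∪ S) ∖ (Y ∩ X)) ∩ ((X ∪ Y) ∪ (X ∩ S)) but 1 ∉ ((Y ∩ S) ∪ (S ∖ Y)) ∪ Y.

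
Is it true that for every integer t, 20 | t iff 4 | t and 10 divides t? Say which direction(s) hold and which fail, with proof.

Both implications hold.

(←) Suppose 4 ∣ t and 10 ∣ t. Any common multiple of 4 and 10 is a multiple of their lcm; here lcm(4, 10) = 4·10/gcd(4, 10) = 40/2 = 20, so 20 ∣ t.

(→) If 20 ∣ t, write t = 20q. Since 20 = 5·4, t = 4·(5q), so 4 ∣ t; and since 20 = 2·10, t = 10·(2q), so 10 ∣ t.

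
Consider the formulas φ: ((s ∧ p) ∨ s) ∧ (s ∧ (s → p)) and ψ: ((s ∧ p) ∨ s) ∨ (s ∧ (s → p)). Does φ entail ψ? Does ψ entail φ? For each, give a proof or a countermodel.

Only the forward direction holds.

(⟹) Assume the antecedent. If p is true, the antecedent forces (p = T, s = T), and ((s ∧ p) ∨ s) ∨ (s ∧ (s → p)) holds there. If p is false, the antecedent cannot hold. Either way ((s ∧ p) ∨ s) ∨ (s ∧ (s → p)) holds.

(⟸) This fails. Under p = F, s = T, the left side is false but the right side is true.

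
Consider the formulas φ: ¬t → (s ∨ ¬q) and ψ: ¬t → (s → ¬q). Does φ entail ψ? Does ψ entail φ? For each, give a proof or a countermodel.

(→) This fails. Under s = T, t = F, q = T, the left side is true but the right side is false.

(←) This fails. Under s = F, t = F, q = T, the left side is false but the right side is true.

Both directions fail.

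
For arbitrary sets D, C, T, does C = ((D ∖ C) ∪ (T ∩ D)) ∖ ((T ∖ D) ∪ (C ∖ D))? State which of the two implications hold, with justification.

Both inclusions fail.

Forward inclusion. This inclusion fails. Take D = ∅, C = {1}, T = ∅; then 1 ∈ C but 1 ∉ ((D ∖ C) ∪ (T ∩ D)) ∖ ((T ∖ D) ∪ (C ∖ D)).

Reverse inclusion. This inclusion fails. Take D = {1}, C = ∅, T = ∅; then 1 ∈ ((D ∖ C) ∪ (T ∩ D)) ∖ ((T ∖ D) ∪ (C ∖ D)) but 1 ∉ C.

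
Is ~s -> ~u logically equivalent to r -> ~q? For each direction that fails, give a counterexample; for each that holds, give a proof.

(⇒) fails and (⇐) fails.

(⇒) This fails. Under u = F, s = F, r = T, q = T, the left side is true but the right side is false.

(⇐) This fails. Under u = T, s = F, r = F, q = F, the left side is false but the right side is true.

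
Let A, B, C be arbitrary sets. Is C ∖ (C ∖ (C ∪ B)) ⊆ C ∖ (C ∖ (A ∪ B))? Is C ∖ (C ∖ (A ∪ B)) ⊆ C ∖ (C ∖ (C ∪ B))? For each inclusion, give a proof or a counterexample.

The sets are not equal: only the reverse inclusion holds.

Forward inclusion. This inclusion fails. Take A = ∅, B = ∅, C = {1}; then 1 ∈ C ∖ (C ∖ (C ∪ B)) but 1 ∉ C ∖ (C ∖ (A ∪ B)).

Reverse inclusion. Let x ∈ C ∖ (C ∖ (A ∪ B)). Then either x ∈ A ∩ C and x ∉ B; or x ∈ B ∩ C and x ∉ A; or x ∈ A ∩ B ∩ C. In each case x ∈ C ∖ (C ∖ (C ∪ B)), so C ∖ (C ∖ (A ∪ B)) ⊆ C ∖ (C ∖ (C ∪ B)).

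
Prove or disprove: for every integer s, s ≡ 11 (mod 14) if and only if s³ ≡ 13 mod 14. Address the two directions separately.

Neither direction holds.

(⇒) This fails: take s = 11. Then 11 ≡ 11 (mod 14), but 11³ = 1331 ≡ 1 (mod 14), not 13.

(⇐) This fails: take s = 3. Then 3³ = 27 ≡ 13 (mod 14), yet 3 ≡ 3 (mod 14), not 11.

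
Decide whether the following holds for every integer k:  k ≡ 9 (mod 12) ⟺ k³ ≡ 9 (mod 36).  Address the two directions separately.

(⇒) Suppose k ≡ 9 (mod 12). Working modulo 36, k ∈ {9, 21, 33}; for each such r, r³ ≡ 9 (mod 36).

(⇐) Conversely, the residues r modulo 36 with r³ ≡ 9 (mod 36) are exactly {9, 21, 33}, and each is ≡ 9 (mod 12).

Equivalent; both directions hold.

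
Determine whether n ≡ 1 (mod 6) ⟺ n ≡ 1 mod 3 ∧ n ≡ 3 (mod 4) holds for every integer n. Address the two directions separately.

The forward direction fails; the converse holds.

(⟸) If n ≡ 1 (mod 3) and n ≡ 3 (mod 4), then by the Chinese remainder theorem n ≡ 7 (mod 12). Since 7 ≡ 1 (mod 6) and 6 ∣ 12, we get n ≡ 1 (mod 6).

(⟹) This fails: n = 1 gives 1 ≡ 1 (mod 6) but 1 ≡ 1 (mod 4), so the conjunction on the right does not hold.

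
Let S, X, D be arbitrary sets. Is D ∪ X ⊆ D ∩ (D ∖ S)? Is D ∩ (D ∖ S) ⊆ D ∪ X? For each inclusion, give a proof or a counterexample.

The sets are not equal: only the reverse inclusion holds.

(⊆) This inclusion fails. Take S = ∅, X = {1}, D = ∅; then 1 ∈ D ∪ X but 1 ∉ D ∩ (D ∖ S).

(⊇) Let x ∈ D ∩ (D ∖ S). Then either x ∈ D and x ∉ S, X; or x ∈ X ∩ D and x ∉ S. In each case x ∈ D ∪ X, so D ∩ (D ∖ S) ⊆ D ∪ X.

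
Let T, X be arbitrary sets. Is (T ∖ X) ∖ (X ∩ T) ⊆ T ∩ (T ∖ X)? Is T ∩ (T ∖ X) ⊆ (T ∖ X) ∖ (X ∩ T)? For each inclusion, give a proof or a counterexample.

Both inclusions hold; the sets are equal.

Forward inclusion. Let x ∈ (T ∖ X) ∖ (X ∩ T). Then x ∈ T and x ∉ X, from which x ∈ T ∩ (T ∖ X).

Reverse inclusion. Let x ∈ T ∩ (T ∖ X). Then x ∈ T and x ∉ X, from which x ∈ (T ∖ X) ∖ (X ∩ T).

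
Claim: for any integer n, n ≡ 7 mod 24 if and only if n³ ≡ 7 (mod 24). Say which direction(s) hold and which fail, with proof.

Equivalent; both directions hold.

[⇒] Suppose n ≡ 7 mod 24. Write n = 24j + 7. Then (24j + 7)³ = 13824j³ + 12096j² + 3528j + 343 = 24(576j³ + 504j² + 147j + 14) + 7, so n³ ≡ 7 (mod 24).

[⇐] Conversely, suppose n³ ≡ 7 (mod 24). The only residue r in {0, …, 23} with r³ ≡ 7 (mod 24) is r = 7, so n ≡ 7 (mod 24).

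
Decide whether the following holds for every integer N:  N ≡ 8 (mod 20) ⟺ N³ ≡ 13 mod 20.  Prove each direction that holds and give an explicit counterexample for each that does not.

Both directions fail.

(→) This fails: take N = 8. Then 8 ≡ 8 (mod 20), but 8³ = 512 ≡ 12 (mod 20), not 13.

(←) This fails: take N = 17. Then 17³ = 4913 ≡ 13 (mod 20), yet 17 ≡ 17 (mod 20), not 8.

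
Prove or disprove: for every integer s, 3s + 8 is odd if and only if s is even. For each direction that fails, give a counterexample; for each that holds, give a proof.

Neither implication holds.

(→) This fails: s = 1 gives 3s + 8 = 11, which is odd, but 1 is odd, not even.

(←) This also fails: s = 4 is even, but 3s + 8 = 20 is even, not odd.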